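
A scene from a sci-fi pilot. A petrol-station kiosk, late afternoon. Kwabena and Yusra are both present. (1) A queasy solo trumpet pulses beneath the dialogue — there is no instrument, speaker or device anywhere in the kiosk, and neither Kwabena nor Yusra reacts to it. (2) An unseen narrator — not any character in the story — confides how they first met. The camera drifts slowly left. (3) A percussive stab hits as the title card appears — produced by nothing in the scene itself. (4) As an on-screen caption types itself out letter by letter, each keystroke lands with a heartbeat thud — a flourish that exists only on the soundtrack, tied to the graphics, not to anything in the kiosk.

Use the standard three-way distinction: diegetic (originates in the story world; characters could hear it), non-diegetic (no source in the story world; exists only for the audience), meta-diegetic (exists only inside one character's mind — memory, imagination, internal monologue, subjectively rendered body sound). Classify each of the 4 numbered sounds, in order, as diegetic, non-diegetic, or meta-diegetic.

non-diegetic, non-diegetic, non-diegetic, non-diegetic

Sound (1): it has no source in the story world and no character can hear it — it's underscore, so non-diegetic.
(2) commentary laid over the scene from outside the fiction → non-diegetic.
Sound (3): nothing in the scene produces it; it's an accent added for the audience, so non-diegetic.
Sound (4): sound married to a title/caption — outside the diegesis by definition, so non-diegetic.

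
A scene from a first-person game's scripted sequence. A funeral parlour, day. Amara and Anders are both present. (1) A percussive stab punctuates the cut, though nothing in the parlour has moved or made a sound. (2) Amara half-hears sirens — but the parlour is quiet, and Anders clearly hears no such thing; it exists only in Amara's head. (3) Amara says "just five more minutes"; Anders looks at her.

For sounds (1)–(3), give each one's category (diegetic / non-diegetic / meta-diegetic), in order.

(1) an editorial stinger — it belongs to the cut, not the story world → non-diegetic.
(2) is meta-diegetic: subjective to Amara: the parlour is silent and Anders hears nothing.
(3) Amara is a character speaking aloud in the scene → diegetic.

non-diegetic, meta-diegetic, diegetic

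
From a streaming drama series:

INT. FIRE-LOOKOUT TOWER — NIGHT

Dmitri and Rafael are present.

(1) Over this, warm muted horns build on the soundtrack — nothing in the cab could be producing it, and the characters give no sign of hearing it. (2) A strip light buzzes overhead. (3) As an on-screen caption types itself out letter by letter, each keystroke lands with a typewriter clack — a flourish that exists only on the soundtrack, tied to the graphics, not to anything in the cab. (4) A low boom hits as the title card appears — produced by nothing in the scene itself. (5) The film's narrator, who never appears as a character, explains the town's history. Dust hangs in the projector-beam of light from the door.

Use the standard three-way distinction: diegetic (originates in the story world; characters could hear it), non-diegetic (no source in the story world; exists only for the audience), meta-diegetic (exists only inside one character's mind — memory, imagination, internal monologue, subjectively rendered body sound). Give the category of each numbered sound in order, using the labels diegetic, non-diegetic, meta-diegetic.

(1) is non-diegetic: score with no on-screen or off-screen source; it exists for the audience alone.
(2) is diegetic: ambient/room sound belonging to the story's physical space.
(3) sound married to a title/caption — outside the diegesis by definition → non-diegetic.
(4) is non-diegetic: it's a sound-design accent with no in-world source; no one in the scene can hear it.
(5) is non-diegetic: the narrator exists outside the story world, addressing only the audience.

non-diegetic, diegetic, non-diegetic, non-diegetic, non-diegetic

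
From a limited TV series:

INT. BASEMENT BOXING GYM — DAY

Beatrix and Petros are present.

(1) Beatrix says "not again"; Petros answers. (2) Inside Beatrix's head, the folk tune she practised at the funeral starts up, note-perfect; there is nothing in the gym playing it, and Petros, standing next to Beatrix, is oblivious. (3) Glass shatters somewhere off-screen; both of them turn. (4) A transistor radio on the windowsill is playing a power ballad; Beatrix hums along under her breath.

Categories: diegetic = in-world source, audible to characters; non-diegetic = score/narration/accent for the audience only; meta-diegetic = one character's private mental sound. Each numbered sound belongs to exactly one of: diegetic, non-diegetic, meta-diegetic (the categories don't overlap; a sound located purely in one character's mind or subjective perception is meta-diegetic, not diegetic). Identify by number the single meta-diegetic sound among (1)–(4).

Sound (1): Beatrix is a character speaking aloud in the scene, so diegetic.
(2) it lives in Beatrix's subjectivity, not in the gym → meta-diegetic.
(3) an in-world source (glass); characters could hear it → diegetic.
Sound (4): a transistor radio is a physical source in the scene and Beatrix reacts to it, so diegetic.
Only (2) is meta-diegetic.

2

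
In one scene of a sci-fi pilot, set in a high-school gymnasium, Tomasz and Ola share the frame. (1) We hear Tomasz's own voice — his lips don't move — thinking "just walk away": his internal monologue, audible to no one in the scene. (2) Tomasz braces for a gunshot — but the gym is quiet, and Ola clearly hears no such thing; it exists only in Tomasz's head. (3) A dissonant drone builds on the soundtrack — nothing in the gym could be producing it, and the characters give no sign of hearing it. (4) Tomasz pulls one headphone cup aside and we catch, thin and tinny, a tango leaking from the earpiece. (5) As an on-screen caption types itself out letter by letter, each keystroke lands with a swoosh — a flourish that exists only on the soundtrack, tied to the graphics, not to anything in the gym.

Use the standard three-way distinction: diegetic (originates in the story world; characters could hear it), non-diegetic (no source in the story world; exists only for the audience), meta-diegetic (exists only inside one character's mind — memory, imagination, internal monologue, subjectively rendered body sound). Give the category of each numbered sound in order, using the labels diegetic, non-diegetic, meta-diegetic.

meta-diegetic, meta-diegetic, non-diegetic, diegetic, non-diegetic

(1) it's Tomasz's unspoken thought, heard only by the audience via his subjectivity → meta-diegetic.
Sound (2): Tomasz alone 'hears' it — an imagined sound, not present in the space, so meta-diegetic.
Sound (3): nothing in the gym produces it and the characters don't hear it — pure soundtrack, so non-diegetic.
(4) the earpiece is a real device on Tomasz's head — source music → diegetic.
(5) the caption isn't part of the story world, so neither is the sound tied to it → non-diegetic.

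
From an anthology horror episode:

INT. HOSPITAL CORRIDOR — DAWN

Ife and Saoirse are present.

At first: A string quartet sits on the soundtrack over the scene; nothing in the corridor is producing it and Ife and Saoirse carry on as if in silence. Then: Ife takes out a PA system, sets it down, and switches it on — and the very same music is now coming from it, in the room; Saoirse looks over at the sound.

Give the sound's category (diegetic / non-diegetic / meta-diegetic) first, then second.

First: no in-world source exists and no character can hear it — underscore → non-diegetic.
Second: a PA system is now a real source in the story world and the characters hear it → diegetic.

non-diegetic, diegetic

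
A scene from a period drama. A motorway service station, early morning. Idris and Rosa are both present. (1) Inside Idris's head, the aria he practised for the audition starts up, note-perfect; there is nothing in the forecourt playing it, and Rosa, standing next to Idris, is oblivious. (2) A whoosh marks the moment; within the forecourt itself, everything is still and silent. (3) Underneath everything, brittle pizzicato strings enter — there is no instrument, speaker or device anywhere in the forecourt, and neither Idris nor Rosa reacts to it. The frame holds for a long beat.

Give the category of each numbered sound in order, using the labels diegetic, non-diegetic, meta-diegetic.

Sound (1): the music is a memory playing inside Idris's mind alone; no real-world source, Rosa can't hear it, so meta-diegetic.
Sound (2): it's a sound-design accent with no in-world source; no one in the scene can hear it, so non-diegetic.
(3) score with no on-screen or off-screen source; it exists for the audience alone → non-diegetic.

meta-diegetic, non-diegetic, non-diegetic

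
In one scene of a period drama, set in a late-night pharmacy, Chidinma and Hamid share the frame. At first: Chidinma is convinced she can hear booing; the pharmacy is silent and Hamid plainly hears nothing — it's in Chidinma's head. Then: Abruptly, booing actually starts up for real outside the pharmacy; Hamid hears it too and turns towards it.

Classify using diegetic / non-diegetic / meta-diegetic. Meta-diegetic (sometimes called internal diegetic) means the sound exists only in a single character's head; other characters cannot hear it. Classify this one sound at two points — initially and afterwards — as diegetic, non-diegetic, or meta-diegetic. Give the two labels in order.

Initially: only Chidinma 'hears' it — imagined, in her mind → meta-diegetic.
Afterwards: now there's a real external source and Hamid hears it too — in the story world → diegetic.

meta-diegetic, diegetic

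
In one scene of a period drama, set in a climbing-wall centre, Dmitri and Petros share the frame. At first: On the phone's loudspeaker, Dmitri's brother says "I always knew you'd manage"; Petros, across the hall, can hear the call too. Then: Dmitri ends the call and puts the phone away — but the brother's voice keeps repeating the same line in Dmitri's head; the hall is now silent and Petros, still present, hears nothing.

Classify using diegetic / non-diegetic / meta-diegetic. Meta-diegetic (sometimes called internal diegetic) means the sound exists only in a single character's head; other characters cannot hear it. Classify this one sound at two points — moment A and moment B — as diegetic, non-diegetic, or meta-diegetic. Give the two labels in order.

diegetic, meta-diegetic

Moment A: the loudspeaker is an in-world source; both Dmitri and Petros hear the call → diegetic.
Moment B: with the phone off, the voice continues only as Dmitri's private mental replay — Petros can't hear it → meta-diegetic.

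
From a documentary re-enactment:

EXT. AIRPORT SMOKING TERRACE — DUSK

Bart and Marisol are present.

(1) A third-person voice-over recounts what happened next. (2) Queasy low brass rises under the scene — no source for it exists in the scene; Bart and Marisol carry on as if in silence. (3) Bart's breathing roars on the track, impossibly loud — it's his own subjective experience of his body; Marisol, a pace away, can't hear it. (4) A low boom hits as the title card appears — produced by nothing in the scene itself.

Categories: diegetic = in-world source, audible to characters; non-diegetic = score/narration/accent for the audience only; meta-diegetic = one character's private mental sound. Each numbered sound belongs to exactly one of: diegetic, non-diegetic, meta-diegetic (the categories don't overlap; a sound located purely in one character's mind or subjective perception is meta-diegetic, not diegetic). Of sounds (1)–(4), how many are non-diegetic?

3

(1) is non-diegetic: the narrator exists outside the story world, addressing only the audience.
Sound (2): it has no source in the story world and no character can hear it — it's underscore, so non-diegetic.
(3) is meta-diegetic: it's Bart's internal bodily sensation rendered as sound; only Bart 'hears' it.
Sound (4): nothing in the scene produces it; it's an accent added for the audience, so non-diegetic.
So 3 of the 4 are non-diegetic: (1), (2), (4).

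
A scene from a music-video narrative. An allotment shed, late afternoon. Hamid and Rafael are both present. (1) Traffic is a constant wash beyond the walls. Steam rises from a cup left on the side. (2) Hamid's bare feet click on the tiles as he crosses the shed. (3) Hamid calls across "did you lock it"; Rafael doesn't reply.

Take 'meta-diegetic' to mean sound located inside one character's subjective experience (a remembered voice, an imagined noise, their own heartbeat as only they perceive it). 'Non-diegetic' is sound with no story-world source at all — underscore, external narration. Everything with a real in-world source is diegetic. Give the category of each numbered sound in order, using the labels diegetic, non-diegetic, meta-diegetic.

(1) it's the actual ambient sound of the location → diegetic.
(2) is diegetic: it's the physical sound of Hamid moving in the space.
(3) is diegetic: spoken by a character present in the story world.

diegetic, diegetic, diegetic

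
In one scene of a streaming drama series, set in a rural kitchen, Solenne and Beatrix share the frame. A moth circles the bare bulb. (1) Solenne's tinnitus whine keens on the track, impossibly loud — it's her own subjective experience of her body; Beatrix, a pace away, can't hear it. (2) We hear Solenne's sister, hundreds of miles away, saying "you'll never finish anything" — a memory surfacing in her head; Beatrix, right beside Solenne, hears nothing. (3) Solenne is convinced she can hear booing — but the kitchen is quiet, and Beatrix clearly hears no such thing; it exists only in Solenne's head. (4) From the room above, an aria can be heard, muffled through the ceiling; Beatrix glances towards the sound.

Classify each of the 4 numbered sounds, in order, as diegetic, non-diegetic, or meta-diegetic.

Sound (1): it's Solenne's internal bodily sensation rendered as sound; only Solenne 'hears' it, so meta-diegetic.
Sound (2): a remembered line, private to Solenne — not present in the room, not audible to Beatrix, so meta-diegetic.
Sound (3): subjective to Solenne: the kitchen is silent and Beatrix hears nothing, so meta-diegetic.
(4) is diegetic: it's coming from the room above — a location within the story world — and Beatrix reacts.

meta-diegetic, meta-diegetic, meta-diegetic, diegetic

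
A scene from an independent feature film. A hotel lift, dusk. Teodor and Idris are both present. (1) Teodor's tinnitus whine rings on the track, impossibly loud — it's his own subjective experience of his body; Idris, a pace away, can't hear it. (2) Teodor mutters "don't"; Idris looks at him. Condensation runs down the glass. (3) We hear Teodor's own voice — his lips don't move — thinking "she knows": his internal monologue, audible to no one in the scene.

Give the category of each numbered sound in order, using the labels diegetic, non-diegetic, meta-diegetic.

meta-diegetic, diegetic, meta-diegetic

Sound (1): point-of-audition from inside Teodor's body; not a sound in the room, so meta-diegetic.
Sound (2): Teodor is a character speaking aloud in the scene, so diegetic.
(3) it's Teodor's unspoken thought, heard only by the audience via his subjectivity → meta-diegetic.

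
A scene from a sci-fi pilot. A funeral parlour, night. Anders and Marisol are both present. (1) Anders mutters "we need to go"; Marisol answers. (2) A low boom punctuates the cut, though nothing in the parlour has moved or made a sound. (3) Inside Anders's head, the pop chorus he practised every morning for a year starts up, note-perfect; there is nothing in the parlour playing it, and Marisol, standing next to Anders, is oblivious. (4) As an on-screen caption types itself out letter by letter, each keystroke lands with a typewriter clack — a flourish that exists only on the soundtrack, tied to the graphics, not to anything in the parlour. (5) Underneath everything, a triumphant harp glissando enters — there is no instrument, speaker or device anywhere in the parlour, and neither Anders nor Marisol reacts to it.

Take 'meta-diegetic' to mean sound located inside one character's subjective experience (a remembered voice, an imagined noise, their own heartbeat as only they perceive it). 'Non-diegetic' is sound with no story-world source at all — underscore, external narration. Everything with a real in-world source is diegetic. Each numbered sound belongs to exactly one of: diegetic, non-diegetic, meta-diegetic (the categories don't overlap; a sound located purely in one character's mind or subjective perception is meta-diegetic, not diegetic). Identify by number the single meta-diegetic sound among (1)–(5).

3

(1) is diegetic: on-screen dialogue — Anders speaks and Marisol is there to hear.
(2) it's a sound-design accent with no in-world source; no one in the scene can hear it → non-diegetic.
(3) is meta-diegetic: it lives in Anders's subjectivity, not in the parlour.
Sound (4): sound married to a title/caption — outside the diegesis by definition, so non-diegetic.
(5) is non-diegetic: nothing in the parlour produces it and the characters don't hear it — pure soundtrack.
Only (3) is meta-diegetic.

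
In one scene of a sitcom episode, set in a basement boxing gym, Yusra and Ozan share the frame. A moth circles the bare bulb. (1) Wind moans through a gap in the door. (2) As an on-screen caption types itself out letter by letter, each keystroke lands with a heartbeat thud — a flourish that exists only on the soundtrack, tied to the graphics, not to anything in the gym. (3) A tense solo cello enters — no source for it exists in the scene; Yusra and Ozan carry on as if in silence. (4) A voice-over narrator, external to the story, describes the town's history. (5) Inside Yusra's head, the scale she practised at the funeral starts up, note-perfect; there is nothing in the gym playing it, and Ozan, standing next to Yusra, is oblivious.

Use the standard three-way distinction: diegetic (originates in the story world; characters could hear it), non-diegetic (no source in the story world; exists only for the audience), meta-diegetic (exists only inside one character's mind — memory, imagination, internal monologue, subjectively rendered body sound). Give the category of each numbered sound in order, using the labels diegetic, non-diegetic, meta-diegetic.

(1) wind is part of the location's real environment → diegetic.
Sound (2): sound married to a title/caption — outside the diegesis by definition, so non-diegetic.
(3) nothing in the gym produces it and the characters don't hear it — pure soundtrack → non-diegetic.
(4) external voice-over — not a character, not heard by anyone in the scene → non-diegetic.
Sound (5): it lives in Yusra's subjectivity, not in the gym, so meta-diegetic.

diegetic, non-diegetic, non-diegetic, non-diegetic, meta-diegetic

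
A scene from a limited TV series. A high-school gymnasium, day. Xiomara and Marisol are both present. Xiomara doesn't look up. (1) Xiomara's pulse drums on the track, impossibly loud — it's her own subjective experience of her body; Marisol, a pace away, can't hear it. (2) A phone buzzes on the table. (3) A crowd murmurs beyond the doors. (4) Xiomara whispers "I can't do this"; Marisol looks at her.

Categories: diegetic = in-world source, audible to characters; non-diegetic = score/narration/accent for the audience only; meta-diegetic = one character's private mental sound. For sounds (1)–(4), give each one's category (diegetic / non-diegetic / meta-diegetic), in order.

meta-diegetic, diegetic, diegetic, diegetic

(1) is meta-diegetic: it's Xiomara's internal bodily sensation rendered as sound; only Xiomara 'hears' it.
(2) a phone is a real object/event in the scene's world → diegetic.
Sound (3): ambient/room sound belonging to the story's physical space, so diegetic.
Sound (4): spoken by a character present in the story world, so diegetic.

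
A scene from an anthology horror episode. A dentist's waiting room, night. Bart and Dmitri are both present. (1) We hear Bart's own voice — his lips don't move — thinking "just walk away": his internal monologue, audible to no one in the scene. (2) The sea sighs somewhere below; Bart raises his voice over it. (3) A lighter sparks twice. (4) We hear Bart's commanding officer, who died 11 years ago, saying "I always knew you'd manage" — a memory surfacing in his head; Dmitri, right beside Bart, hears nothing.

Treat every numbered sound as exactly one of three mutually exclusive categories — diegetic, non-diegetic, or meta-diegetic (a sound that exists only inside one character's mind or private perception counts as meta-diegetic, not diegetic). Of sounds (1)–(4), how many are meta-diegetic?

(1) internal monologue — inside Bart's mind, not spoken into the scene → meta-diegetic.
(2) is diegetic: it's the actual ambient sound of the location.
Sound (3): an in-world source (a lighter); characters could hear it, so diegetic.
(4) it's Bart's recollection rendered as sound; the other character can't hear it → meta-diegetic.
Meta-diegetic: (1), (4) — that's 2.

2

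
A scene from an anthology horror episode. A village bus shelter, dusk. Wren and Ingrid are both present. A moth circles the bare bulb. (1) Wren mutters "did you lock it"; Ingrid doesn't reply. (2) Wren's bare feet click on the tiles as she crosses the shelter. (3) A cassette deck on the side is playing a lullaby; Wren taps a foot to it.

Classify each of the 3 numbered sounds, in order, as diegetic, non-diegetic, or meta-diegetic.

Sound (1): Wren is a character speaking aloud in the scene, so diegetic.
(2) is diegetic: Wren's footsteps are produced in the story world.
(3) a cassette deck is a physical source in the scene and Wren reacts to it → diegetic.

diegetic, diegetic, diegetic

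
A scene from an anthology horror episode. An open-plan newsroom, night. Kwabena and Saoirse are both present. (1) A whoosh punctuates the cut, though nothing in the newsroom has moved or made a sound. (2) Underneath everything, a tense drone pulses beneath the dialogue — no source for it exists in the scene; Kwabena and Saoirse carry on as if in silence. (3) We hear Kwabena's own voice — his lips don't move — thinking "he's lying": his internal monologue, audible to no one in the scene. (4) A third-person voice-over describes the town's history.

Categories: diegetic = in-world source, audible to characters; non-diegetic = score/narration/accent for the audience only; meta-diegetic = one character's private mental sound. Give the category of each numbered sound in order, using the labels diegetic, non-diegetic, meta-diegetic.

(1) is non-diegetic: it's a sound-design accent with no in-world source; no one in the scene can hear it.
(2) is non-diegetic: score with no on-screen or off-screen source; it exists for the audience alone.
(3) Kwabena's thought-voice: a private mental sound no other character can hear → meta-diegetic.
(4) external voice-over — not a character, not heard by anyone in the scene → non-diegetic.

non-diegetic, non-diegetic, meta-diegetic, non-diegetic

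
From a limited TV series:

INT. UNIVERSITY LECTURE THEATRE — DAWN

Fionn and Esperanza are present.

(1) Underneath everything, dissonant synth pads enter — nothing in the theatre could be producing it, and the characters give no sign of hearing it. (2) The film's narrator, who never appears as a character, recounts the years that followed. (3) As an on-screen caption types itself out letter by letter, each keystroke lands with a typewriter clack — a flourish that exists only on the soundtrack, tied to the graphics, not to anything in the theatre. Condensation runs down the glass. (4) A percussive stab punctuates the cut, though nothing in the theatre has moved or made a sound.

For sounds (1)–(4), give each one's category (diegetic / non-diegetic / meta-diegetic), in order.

(1) is non-diegetic: it has no source in the story world and no character can hear it — it's underscore.
(2) is non-diegetic: the narrator exists outside the story world, addressing only the audience.
(3) sound married to a title/caption — outside the diegesis by definition → non-diegetic.
(4) an editorial stinger — it belongs to the cut, not the story world → non-diegetic.

non-diegetic, non-diegetic, non-diegetic, non-diegetic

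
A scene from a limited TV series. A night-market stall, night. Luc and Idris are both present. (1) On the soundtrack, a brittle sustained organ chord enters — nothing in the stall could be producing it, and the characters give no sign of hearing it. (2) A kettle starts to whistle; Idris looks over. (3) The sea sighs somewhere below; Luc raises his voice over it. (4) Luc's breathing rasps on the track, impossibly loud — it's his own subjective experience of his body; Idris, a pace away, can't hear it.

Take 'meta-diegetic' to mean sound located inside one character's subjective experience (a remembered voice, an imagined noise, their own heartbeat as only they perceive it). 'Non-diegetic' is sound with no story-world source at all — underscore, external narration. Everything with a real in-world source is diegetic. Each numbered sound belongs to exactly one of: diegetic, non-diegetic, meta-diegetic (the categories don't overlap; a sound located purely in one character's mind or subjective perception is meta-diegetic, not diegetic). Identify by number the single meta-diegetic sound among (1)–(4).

4

(1) score with no on-screen or off-screen source; it exists for the audience alone → non-diegetic.
Sound (2): a kettle is a real object/event in the scene's world, so diegetic.
Sound (3): the sea is part of the location's real environment, so diegetic.
(4) is meta-diegetic: it's Luc's internal bodily sensation rendered as sound; only Luc 'hears' it.
Only (4) is meta-diegetic.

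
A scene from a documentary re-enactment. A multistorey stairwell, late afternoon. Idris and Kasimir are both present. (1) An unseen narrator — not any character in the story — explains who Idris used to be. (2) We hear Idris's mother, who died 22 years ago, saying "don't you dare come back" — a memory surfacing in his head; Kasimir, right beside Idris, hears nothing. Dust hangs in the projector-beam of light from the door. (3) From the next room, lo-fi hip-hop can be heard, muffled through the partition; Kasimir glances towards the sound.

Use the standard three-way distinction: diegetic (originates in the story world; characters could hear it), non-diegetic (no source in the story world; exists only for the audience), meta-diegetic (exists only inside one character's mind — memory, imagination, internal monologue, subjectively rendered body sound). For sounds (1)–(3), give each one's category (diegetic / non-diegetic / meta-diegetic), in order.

Sound (1): commentary laid over the scene from outside the fiction, so non-diegetic.
(2) it's Idris's recollection rendered as sound; the other character can't hear it → meta-diegetic.
(3) is diegetic: it's coming from the next room — a location within the story world — and Kasimir reacts.

non-diegetic, meta-diegetic, diegetic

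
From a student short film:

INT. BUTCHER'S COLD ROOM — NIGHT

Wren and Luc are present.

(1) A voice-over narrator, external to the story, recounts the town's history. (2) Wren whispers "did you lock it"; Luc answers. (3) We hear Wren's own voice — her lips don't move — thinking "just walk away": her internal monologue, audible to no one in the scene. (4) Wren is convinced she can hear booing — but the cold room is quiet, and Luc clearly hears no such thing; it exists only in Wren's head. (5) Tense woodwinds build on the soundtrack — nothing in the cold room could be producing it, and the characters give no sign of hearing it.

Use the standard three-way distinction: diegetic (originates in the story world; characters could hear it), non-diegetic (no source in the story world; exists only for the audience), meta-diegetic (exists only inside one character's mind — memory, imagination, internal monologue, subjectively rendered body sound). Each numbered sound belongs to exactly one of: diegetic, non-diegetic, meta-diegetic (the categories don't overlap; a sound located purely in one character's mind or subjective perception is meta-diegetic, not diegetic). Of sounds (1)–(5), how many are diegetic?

Sound (1): commentary laid over the scene from outside the fiction, so non-diegetic.
(2) is diegetic: Wren is a character speaking aloud in the scene.
(3) is meta-diegetic: internal monologue — inside Wren's mind, not spoken into the scene.
Sound (4): the sound is imagined by Wren; nothing in the story world is producing it and Luc can't hear it, so meta-diegetic.
(5) is non-diegetic: score with no on-screen or off-screen source; it exists for the audience alone.
So 1 of the 5 is diegetic: (2).

1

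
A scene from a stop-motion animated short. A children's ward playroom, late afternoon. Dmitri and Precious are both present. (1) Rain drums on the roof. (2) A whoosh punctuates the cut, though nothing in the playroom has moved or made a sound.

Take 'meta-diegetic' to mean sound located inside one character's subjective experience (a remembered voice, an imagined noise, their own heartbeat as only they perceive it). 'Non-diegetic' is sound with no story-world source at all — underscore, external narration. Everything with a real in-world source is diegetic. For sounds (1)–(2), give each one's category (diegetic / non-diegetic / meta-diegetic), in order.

(1) rain is part of the location's real environment → diegetic.
(2) nothing in the scene produces it; it's an accent added for the audience → non-diegetic.

diegetic, non-diegetic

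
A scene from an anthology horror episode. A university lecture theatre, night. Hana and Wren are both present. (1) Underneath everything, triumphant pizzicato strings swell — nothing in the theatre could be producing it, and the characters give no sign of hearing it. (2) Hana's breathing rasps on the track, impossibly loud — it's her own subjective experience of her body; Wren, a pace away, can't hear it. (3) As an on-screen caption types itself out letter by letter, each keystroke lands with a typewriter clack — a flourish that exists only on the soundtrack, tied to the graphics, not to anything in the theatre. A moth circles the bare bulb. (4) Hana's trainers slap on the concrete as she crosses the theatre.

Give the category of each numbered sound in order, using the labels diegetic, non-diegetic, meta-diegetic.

(1) is non-diegetic: score with no on-screen or off-screen source; it exists for the audience alone.
(2) is meta-diegetic: point-of-audition from inside Hana's body; not a sound in the room.
(3) is non-diegetic: sound married to a title/caption — outside the diegesis by definition.
(4) a character's body making contact with the set — an in-world sound → diegetic.

non-diegetic, meta-diegetic, non-diegetic, diegetic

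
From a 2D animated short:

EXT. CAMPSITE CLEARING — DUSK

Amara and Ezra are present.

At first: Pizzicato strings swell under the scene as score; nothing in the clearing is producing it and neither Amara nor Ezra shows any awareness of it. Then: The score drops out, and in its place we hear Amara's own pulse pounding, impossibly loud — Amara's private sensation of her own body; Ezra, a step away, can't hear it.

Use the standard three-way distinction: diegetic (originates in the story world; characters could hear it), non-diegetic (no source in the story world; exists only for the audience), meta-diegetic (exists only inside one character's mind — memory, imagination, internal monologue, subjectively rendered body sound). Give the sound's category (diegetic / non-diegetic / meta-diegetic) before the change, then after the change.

non-diegetic, meta-diegetic

Before the change: underscore with no in-world source, inaudible to the characters → non-diegetic.
After the change: the body sound is Amara's subjective perception alone — Ezra can't hear it → meta-diegetic.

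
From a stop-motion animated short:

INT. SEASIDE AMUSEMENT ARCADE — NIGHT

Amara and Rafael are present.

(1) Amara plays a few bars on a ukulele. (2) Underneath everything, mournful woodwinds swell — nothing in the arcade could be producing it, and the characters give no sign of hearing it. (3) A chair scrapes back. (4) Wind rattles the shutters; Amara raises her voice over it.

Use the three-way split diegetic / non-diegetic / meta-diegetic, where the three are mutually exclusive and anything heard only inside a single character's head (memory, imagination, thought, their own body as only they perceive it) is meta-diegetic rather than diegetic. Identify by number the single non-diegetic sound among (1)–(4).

2

(1) the instrument and the performer are both in the scene → diegetic.
Sound (2): score with no on-screen or off-screen source; it exists for the audience alone, so non-diegetic.
(3) a chair is a real object/event in the scene's world → diegetic.
(4) is diegetic: it's the actual ambient sound of the location.
Only (2) is non-diegetic.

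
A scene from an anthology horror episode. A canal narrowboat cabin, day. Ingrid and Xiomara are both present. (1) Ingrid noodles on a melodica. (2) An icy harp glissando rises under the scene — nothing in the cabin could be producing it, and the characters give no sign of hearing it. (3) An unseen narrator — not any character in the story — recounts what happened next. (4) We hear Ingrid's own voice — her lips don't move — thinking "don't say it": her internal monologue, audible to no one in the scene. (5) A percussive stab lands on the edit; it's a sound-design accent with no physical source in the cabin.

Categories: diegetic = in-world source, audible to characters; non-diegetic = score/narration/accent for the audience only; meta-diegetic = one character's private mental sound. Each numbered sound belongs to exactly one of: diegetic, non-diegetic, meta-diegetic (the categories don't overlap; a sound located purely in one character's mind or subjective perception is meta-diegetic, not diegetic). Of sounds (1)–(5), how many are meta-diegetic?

1

(1) is diegetic: a character is playing a melodica on screen.
Sound (2): score with no on-screen or off-screen source; it exists for the audience alone, so non-diegetic.
(3) external voice-over — not a character, not heard by anyone in the scene → non-diegetic.
(4) internal monologue — inside Ingrid's mind, not spoken into the scene → meta-diegetic.
(5) is non-diegetic: it's a sound-design accent with no in-world source; no one in the scene can hear it.
So 1 of the 5 is meta-diegetic: (4).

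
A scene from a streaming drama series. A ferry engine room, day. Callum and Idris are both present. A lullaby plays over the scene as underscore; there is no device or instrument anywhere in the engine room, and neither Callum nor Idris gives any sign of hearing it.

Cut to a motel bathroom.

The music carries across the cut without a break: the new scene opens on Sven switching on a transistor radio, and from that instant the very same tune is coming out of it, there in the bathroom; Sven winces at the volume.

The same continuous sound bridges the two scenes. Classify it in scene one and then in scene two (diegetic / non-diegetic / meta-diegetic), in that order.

Scene one: there's no in-world source anywhere and no character hears it — underscore for the audience only → non-diegetic.
Scene two: once Sven turns on a transistor radio, the music has a real source in the story world and Sven reacts to it → diegetic.

non-diegetic, diegetic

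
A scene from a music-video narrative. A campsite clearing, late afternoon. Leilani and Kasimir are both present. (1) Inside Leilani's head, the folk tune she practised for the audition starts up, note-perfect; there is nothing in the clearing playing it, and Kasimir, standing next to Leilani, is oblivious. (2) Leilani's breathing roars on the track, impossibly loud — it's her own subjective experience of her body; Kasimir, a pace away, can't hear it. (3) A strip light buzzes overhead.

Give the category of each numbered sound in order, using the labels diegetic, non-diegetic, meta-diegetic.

meta-diegetic, meta-diegetic, diegetic

(1) the music is a memory playing inside Leilani's mind alone; no real-world source, Kasimir can't hear it → meta-diegetic.
Sound (2): point-of-audition from inside Leilani's body; not a sound in the room, so meta-diegetic.
(3) a strip light is part of the location's real environment → diegetic.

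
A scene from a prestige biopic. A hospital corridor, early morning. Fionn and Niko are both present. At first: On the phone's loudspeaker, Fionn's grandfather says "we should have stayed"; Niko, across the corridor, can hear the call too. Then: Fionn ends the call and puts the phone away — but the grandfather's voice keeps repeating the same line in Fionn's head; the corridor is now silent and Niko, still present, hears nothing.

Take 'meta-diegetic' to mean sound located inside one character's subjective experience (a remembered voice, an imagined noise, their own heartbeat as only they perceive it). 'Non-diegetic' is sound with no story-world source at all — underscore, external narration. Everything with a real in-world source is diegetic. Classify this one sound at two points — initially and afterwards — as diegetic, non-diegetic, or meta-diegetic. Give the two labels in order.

diegetic, meta-diegetic

Initially: the loudspeaker is an in-world source; both Fionn and Niko hear the call → diegetic.
Afterwards: with the phone off, the voice continues only as Fionn's private mental replay — Niko can't hear it → meta-diegetic.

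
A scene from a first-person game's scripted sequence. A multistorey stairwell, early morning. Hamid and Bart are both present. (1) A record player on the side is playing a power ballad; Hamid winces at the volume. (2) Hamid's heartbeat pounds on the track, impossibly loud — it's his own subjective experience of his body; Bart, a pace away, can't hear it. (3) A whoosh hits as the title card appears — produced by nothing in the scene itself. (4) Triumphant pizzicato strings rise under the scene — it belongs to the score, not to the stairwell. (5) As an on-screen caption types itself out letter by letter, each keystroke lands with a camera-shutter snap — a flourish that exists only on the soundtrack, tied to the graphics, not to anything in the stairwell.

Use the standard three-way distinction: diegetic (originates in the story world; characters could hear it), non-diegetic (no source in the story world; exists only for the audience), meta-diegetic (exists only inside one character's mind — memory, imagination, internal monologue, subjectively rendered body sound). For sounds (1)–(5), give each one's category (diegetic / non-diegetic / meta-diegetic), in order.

diegetic, meta-diegetic, non-diegetic, non-diegetic, non-diegetic

(1) the music comes from an on-screen device that Hamid responds to → diegetic.
Sound (2): point-of-audition from inside Hamid's body; not a sound in the room, so meta-diegetic.
Sound (3): it's a sound-design accent with no in-world source; no one in the scene can hear it, so non-diegetic.
(4) is non-diegetic: score with no on-screen or off-screen source; it exists for the audience alone.
Sound (5): it accompanies on-screen graphics, not anything inside the story world, so non-diegetic.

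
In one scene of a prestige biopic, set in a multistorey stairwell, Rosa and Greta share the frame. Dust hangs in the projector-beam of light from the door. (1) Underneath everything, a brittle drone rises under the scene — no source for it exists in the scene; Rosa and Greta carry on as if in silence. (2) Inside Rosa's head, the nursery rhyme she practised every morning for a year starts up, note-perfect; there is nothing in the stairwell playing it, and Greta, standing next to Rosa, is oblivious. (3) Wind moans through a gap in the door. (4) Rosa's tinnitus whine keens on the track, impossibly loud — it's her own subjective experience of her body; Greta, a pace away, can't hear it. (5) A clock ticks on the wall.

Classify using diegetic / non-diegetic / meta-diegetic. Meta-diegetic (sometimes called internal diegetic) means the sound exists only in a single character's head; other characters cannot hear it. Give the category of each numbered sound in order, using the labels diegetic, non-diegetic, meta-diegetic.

Sound (1): score with no on-screen or off-screen source; it exists for the audience alone, so non-diegetic.
(2) it lives in Rosa's subjectivity, not in the stairwell → meta-diegetic.
(3) is diegetic: it's the actual ambient sound of the location.
Sound (4): a subjective body sound — Rosa's private perception, inaudible to Greta, so meta-diegetic.
(5) the sound comes from a clock physically present in the location → diegetic.

non-diegetic, meta-diegetic, diegetic, meta-diegetic, diegetic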